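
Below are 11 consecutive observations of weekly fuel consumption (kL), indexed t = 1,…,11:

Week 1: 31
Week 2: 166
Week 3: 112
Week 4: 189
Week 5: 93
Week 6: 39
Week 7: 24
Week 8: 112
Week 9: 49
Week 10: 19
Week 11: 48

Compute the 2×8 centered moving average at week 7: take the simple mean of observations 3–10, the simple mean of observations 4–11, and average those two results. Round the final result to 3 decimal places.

Sum over 3–10: 112 + 189 + 93 + 39 + 24 + 112 + 49 + 19 = 637
Sum over 4–11: 189 + 93 + 39 + 24 + 112 + 49 + 19 + 48 = 573
CMA at t=7 = (637 + 573) / (2·8) = 1210 / 16 = 75.625

75.625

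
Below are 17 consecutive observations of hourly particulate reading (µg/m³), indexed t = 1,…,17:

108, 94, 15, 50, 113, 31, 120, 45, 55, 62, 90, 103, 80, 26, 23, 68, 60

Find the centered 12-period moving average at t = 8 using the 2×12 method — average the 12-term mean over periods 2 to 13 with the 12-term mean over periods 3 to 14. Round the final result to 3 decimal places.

68.667

Sum over 2–13: 94 + 15 + 50 + 113 + 31 + 120 + 45 + 55 + 62 + 90 + 103 + 80 = 858
Sum over 3–14: 15 + 50 + 113 + 31 + 120 + 45 + 55 + 62 + 90 + 103 + 80 + 26 = 790
CMA at t=8 = (858 + 790) / (2·12) = 1648 / 24 = 68.667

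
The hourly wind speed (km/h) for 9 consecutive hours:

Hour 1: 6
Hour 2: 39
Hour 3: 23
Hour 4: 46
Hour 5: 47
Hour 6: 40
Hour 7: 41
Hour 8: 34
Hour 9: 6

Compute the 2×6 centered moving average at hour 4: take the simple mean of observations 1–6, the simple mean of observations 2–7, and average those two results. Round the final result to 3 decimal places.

Sum over 1–6: 6 + 39 + 23 + 46 + 47 + 40 = 201
Sum over 2–7: 39 + 23 + 46 + 47 + 40 + 41 = 236
CMA at t=4 = (201 + 236) / (2·6) = 437 / 12 = 36.417

36.417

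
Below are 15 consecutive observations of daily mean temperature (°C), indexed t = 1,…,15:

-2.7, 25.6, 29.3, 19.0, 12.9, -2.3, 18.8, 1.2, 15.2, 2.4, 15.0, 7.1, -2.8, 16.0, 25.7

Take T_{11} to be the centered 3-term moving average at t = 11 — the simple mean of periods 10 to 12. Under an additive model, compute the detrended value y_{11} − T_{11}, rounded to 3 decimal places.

6.833

Trend T_11 = (2.4 + 15.0 + 7.1) / 3 = 24.5/3 = 8.16667
Detrended value: 15.0 − 8.16667 = 6.833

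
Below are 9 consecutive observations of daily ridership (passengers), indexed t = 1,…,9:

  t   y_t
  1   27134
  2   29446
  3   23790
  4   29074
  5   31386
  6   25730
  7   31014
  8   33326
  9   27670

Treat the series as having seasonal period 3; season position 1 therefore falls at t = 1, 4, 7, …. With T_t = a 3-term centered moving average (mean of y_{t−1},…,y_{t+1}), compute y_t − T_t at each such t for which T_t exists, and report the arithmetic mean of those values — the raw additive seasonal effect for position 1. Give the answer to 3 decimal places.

Season position 1 occurs at t = 4, 7 (where T_t is defined).
t=4: T_4 = 28083.33333; y_4 − T_4 = 29074 − 28083.33333 = 990.66667
t=7: T_7 = 30023.33333; y_7 − T_7 = 31014 − 30023.33333 = 990.66667
Mean deviation: (990.66667 + 990.66667) / 2 = 990.667

990.667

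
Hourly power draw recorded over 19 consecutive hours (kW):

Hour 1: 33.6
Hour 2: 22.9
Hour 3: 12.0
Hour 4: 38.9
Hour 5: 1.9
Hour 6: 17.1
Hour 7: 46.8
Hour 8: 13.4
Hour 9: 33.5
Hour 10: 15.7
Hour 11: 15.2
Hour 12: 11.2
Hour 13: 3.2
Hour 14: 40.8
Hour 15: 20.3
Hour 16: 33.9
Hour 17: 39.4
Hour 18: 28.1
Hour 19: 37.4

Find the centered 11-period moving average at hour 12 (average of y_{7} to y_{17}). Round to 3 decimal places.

Sum of periods 7–17: 46.8 + 13.4 + 33.5 + 15.7 + 15.2 + 11.2 + 3.2 + 40.8 + 20.3 + 33.9 + 39.4 = 273.4
Divide by 11: 273.4 / 11 = 24.855

24.855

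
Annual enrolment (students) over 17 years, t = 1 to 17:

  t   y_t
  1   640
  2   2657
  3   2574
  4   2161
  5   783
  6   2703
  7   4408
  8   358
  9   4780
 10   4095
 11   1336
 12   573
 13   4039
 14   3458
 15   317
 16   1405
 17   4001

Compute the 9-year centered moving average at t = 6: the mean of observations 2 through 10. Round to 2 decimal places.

Sum of periods 2–10: 2657 + 2574 + 2161 + 783 + 2703 + 4408 + 358 + 4780 + 4095 = 24519
Divide by 9: 24519 / 9 = 2724.33

2724.33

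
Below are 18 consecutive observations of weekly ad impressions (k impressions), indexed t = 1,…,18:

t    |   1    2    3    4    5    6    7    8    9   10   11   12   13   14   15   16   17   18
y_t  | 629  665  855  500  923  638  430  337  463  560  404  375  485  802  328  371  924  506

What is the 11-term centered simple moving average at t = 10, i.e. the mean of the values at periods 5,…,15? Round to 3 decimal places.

522.273

Sum of periods 5–15: 923 + 638 + 430 + 337 + 463 + 560 + 404 + 375 + 485 + 802 + 328 = 5745
Divide by 11: 5745 / 11 = 522.273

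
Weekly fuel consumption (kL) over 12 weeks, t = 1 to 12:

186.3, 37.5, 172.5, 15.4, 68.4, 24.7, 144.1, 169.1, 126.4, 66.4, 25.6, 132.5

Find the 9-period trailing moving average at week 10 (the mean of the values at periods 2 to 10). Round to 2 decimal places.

91.61

Sum of periods 2–10: 37.5 + 172.5 + 15.4 + 68.4 + 24.7 + 144.1 + 169.1 + 126.4 + 66.4 = 824.5
Divide by 9: 824.5 / 9 = 91.61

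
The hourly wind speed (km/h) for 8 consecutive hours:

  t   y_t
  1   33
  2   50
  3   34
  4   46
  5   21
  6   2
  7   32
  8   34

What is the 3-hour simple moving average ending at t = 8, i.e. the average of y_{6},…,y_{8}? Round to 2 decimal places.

22.67

Sum of periods 6–8: 2 + 32 + 34 = 68
Divide by 3: 68 / 3 = 22.67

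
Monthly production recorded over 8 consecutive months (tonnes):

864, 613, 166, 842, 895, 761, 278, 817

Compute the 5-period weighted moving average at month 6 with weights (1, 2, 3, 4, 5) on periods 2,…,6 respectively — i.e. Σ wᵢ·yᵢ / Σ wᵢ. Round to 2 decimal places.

723.73

Weighted sum: 1·613 + 2·166 + 3·842 + 4·895 + 5·761 = 613 + 332 + 2526 + 3580 + 3805 = 10856
Weight total: 1 + 2 + 3 + 4 + 5 = 15
WMA = 10856 / 15 = 723.73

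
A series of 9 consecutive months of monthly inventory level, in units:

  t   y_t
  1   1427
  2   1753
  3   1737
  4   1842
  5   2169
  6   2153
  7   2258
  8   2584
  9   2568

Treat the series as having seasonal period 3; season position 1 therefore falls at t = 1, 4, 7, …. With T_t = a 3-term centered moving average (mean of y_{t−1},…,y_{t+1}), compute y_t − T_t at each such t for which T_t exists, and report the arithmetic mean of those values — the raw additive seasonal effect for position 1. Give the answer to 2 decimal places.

-73.83

Season position 1 occurs at t = 4, 7 (where T_t is defined).
t=4: T_4 = 1916.0000; y_4 − T_4 = 1842 − 1916.0000 = -74.0000
t=7: T_7 = 2331.6667; y_7 − T_7 = 2258 − 2331.6667 = -73.6667
Mean deviation: (-74.0000 + -73.6667) / 2 = -73.83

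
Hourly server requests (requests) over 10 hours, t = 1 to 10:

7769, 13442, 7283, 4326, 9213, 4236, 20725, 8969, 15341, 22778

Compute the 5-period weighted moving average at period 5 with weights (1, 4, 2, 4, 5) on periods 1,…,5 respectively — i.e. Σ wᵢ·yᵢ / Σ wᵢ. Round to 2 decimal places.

Weighted sum: 1·7769 + 4·13442 + 2·7283 + 4·4326 + 5·9213 = 7769 + 53768 + 14566 + 17304 + 46065 = 139472
Weight total: 1 + 4 + 2 + 4 + 5 = 16
WMA = 139472 / 16 = 8717.00

8717.00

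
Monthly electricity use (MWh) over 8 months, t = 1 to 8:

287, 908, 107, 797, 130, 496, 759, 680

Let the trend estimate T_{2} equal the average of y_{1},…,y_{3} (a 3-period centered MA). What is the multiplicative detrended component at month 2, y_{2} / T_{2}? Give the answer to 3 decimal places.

2.092

Trend T_2 = (287 + 908 + 107) / 3 = 1302/3 = 434.00000
Ratio to trend: 908 / 434.00000 = 2.092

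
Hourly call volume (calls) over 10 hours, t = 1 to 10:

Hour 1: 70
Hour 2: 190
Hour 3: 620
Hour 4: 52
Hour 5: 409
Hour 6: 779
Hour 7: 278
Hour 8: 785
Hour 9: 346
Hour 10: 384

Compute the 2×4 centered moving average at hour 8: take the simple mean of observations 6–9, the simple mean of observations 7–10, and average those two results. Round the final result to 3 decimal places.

Sum over 6–9: 779 + 278 + 785 + 346 = 2188
Sum over 7–10: 278 + 785 + 346 + 384 = 1793
CMA at t=8 = (2188 + 1793) / (2·4) = 3981 / 8 = 497.625

497.625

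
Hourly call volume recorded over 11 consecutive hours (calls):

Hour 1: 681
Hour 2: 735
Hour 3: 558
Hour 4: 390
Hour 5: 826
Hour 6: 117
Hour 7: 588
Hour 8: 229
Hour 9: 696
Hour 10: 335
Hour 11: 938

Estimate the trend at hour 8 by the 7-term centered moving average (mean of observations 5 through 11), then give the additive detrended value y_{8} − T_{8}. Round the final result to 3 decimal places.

Trend T_8 = (826 + 117 + 588 + 229 + 696 + 335 + 938) / 7 = 3729/7 = 532.71429
Detrended value: 229 − 532.71429 = -303.714

-303.714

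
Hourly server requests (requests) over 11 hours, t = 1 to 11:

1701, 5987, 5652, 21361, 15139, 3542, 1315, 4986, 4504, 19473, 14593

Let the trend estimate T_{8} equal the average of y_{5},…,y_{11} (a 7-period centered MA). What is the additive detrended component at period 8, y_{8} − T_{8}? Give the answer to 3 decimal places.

Trend T_8 = (15139 + 3542 + 1315 + 4986 + 4504 + 19473 + 14593) / 7 = 63552/7 = 9078.85714
Detrended value: 4986 − 9078.85714 = -4092.857

-4092.857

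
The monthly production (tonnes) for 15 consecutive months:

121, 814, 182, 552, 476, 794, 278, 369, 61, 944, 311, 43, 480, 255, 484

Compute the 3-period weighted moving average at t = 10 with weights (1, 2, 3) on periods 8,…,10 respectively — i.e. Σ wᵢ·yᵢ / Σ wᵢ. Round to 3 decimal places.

Weighted sum: 1·369 + 2·61 + 3·944 = 369 + 122 + 2832 = 3323
Weight total: 1 + 2 + 3 = 6
WMA = 3323 / 6 = 553.833

553.833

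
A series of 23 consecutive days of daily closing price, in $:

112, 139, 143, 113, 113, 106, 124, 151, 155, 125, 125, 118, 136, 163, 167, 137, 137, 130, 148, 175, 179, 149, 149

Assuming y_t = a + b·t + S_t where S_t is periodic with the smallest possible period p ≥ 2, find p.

First differences y_{t+1} − y_t: 27, 4, -30, 0, -7, 18, 27, 4, -30, 0, -7, 18, 27, 4, …
The difference pattern repeats every 6 terms and not for any smaller step, so p = 6.

6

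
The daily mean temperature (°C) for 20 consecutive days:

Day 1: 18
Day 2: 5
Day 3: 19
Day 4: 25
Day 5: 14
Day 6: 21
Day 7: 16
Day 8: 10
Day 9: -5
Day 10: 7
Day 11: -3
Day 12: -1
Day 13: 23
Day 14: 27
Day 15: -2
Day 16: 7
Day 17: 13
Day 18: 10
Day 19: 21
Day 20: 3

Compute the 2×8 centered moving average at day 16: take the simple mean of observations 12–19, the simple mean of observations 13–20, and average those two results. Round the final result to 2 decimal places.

12.50

Sum over 12–19: (-1) + 23 + 27 + (-2) + 7 + 13 + 10 + 21 = 98
Sum over 13–20: 23 + 27 + (-2) + 7 + 13 + 10 + 21 + 3 = 102
CMA at t=16 = (98 + 102) / (2·8) = 200 / 16 = 12.50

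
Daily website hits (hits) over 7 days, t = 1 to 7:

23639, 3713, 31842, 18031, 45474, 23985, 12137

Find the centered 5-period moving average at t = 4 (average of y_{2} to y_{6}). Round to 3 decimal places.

Sum of periods 2–6: 3713 + 31842 + 18031 + 45474 + 23985 = 123045
Divide by 5: 123045 / 5 = 24609.000

24609.000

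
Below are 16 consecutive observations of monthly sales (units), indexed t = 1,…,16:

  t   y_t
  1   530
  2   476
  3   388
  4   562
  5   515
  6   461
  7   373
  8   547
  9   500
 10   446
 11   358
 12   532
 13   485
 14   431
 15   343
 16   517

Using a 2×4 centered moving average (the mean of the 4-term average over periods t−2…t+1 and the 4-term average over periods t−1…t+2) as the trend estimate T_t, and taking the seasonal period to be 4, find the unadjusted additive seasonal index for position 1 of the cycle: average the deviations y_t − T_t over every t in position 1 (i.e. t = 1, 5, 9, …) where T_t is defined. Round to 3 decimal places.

Season position 1 occurs at t = 5, 9, 13 (where T_t is defined).
t=5: T_5 = 479.62500; y_5 − T_5 = 515 − 479.62500 = 35.37500
t=9: T_9 = 464.62500; y_9 − T_9 = 500 − 464.62500 = 35.37500
t=13: T_13 = 449.62500; y_13 − T_13 = 485 − 449.62500 = 35.37500
Mean deviation: (35.37500 + 35.37500 + 35.37500) / 3 = 35.375

35.375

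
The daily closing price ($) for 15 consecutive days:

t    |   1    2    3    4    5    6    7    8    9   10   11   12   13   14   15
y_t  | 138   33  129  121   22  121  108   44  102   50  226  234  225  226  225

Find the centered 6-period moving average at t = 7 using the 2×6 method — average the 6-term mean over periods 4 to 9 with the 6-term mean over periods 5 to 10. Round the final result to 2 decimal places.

80.42

Sum over 4–9: 121 + 22 + 121 + 108 + 44 + 102 = 518
Sum over 5–10: 22 + 121 + 108 + 44 + 102 + 50 = 447
CMA at t=7 = (518 + 447) / (2·6) = 965 / 12 = 80.42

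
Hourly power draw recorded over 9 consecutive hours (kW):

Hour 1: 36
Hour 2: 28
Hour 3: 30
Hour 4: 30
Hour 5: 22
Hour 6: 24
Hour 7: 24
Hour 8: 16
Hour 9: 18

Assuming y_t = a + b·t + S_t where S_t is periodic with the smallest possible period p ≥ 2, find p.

3

First differences y_{t+1} − y_t: -8, 2, 0, -8, 2, 0, -8, 2, …
The difference pattern repeats every 3 terms and not for any smaller step, so p = 3.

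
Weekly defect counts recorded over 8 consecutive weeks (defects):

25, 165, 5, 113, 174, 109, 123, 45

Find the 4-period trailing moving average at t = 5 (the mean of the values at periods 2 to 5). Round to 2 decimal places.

114.25

Sum of periods 2–5: 165 + 5 + 113 + 174 = 457
Divide by 4: 457 / 4 = 114.25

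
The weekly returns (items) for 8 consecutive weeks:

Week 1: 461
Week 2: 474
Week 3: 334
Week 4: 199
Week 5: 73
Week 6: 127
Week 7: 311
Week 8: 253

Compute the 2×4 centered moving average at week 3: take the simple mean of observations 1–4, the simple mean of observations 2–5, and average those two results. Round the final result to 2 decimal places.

Sum over 1–4: 461 + 474 + 334 + 199 = 1468
Sum over 2–5: 474 + 334 + 199 + 73 = 1080
CMA at t=3 = (1468 + 1080) / (2·4) = 2548 / 8 = 318.50

318.50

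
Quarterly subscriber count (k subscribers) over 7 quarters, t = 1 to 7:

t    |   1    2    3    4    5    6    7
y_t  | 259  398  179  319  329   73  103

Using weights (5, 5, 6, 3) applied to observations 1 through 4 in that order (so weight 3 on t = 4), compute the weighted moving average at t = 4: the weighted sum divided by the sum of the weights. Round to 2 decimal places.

Weighted sum: 5·259 + 5·398 + 6·179 + 3·319 = 1295 + 1990 + 1074 + 957 = 5316
Weight total: 5 + 5 + 6 + 3 = 19
WMA = 5316 / 19 = 279.79

279.79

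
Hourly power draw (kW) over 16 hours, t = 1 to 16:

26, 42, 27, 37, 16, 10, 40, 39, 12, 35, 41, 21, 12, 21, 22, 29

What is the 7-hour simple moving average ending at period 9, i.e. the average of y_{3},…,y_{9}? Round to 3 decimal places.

Sum of periods 3–9: 27 + 37 + 16 + 10 + 40 + 39 + 12 = 181
Divide by 7: 181 / 7 = 25.857

25.857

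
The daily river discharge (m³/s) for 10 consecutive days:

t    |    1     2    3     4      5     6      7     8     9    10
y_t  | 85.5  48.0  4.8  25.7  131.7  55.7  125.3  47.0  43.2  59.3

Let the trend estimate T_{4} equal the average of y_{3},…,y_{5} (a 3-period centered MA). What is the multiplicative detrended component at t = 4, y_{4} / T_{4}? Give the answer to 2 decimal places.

Trend T_4 = (4.8 + 25.7 + 131.7) / 3 = 162.2/3 = 54.0667
Ratio to trend: 25.7 / 54.0667 = 0.48

0.48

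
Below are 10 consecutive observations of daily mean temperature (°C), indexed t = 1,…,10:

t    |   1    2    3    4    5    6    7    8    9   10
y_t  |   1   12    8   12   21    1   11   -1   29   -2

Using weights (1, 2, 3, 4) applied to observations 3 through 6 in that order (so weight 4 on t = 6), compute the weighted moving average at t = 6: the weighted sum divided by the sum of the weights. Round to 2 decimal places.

9.90

Weighted sum: 1·8 + 2·12 + 3·21 + 4·1 = 8 + 24 + 63 + 4 = 99
Weight total: 1 + 2 + 3 + 4 = 10
WMA = 99 / 10 = 9.90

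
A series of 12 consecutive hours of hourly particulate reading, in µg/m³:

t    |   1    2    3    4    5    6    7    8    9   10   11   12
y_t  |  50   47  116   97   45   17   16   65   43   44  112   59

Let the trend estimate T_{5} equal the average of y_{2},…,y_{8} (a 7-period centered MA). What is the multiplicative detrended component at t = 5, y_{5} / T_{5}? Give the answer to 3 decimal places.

0.782

Trend T_5 = (47 + 116 + 97 + 45 + 17 + 16 + 65) / 7 = 403/7 = 57.57143
Ratio to trend: 45 / 57.57143 = 0.782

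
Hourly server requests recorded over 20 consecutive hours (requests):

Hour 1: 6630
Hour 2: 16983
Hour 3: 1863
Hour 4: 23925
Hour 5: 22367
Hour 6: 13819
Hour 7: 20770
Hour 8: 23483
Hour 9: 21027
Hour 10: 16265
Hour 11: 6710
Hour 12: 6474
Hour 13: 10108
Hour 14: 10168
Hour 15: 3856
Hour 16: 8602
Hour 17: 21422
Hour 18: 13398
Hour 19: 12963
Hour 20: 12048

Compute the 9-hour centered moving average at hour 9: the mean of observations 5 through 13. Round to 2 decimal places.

15669.22

Sum of periods 5–13: 22367 + 13819 + 20770 + 23483 + 21027 + 16265 + 6710 + 6474 + 10108 = 141023
Divide by 9: 141023 / 9 = 15669.22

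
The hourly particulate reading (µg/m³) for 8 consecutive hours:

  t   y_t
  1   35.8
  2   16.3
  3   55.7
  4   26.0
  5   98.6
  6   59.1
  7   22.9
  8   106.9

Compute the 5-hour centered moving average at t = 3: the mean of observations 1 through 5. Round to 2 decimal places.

46.48

Sum of periods 1–5: 35.8 + 16.3 + 55.7 + 26.0 + 98.6 = 232.4
Divide by 5: 232.4 / 5 = 46.48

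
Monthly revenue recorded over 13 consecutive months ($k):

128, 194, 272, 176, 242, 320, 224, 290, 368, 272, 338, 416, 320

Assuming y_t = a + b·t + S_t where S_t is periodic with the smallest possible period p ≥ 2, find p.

First differences y_{t+1} − y_t: 66, 78, -96, 66, 78, -96, 66, 78, …
The difference pattern repeats every 3 terms and not for any smaller step, so p = 3.

3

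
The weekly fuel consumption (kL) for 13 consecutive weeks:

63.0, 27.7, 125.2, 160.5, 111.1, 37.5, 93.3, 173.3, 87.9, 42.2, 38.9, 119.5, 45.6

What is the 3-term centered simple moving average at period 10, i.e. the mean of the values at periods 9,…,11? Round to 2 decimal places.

56.33

Sum of periods 9–11: 87.9 + 42.2 + 38.9 = 169.0
Divide by 3: 169.0 / 3 = 56.33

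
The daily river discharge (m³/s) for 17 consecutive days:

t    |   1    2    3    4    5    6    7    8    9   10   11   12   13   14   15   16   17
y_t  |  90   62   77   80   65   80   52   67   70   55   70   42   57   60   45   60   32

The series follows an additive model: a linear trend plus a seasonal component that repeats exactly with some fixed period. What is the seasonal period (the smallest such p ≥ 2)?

First differences y_{t+1} − y_t: -28, 15, 3, -15, 15, -28, 15, 3, -15, 15, -28, 15, …
The difference pattern repeats every 5 terms and not for any smaller step, so p = 5.

5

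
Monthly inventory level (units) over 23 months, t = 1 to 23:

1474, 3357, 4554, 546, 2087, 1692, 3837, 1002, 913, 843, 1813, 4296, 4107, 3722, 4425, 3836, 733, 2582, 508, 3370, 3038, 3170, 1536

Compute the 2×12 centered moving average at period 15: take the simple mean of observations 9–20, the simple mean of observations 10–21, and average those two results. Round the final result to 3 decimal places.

Sum over 9–20: 913 + 843 + 1813 + 4296 + 4107 + 3722 + 4425 + 3836 + 733 + 2582 + 508 + 3370 = 31148
Sum over 10–21: 843 + 1813 + 4296 + 4107 + 3722 + 4425 + 3836 + 733 + 2582 + 508 + 3370 + 3038 = 33273
CMA at t=15 = (31148 + 33273) / (2·12) = 64421 / 24 = 2684.208

2684.208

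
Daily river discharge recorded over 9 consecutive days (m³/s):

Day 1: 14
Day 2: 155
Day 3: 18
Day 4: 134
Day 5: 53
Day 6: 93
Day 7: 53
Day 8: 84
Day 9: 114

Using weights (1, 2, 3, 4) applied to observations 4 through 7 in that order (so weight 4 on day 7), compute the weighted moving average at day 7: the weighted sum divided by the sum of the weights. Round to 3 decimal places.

Weighted sum: 1·134 + 2·53 + 3·93 + 4·53 = 134 + 106 + 279 + 212 = 731
Weight total: 1 + 2 + 3 + 4 = 10
WMA = 731 / 10 = 73.100

73.100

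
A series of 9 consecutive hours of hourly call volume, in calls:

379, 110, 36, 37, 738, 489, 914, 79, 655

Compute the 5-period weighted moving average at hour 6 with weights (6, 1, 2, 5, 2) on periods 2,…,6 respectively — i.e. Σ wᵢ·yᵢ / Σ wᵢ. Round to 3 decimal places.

339.875

Weighted sum: 6·110 + 1·36 + 2·37 + 5·738 + 2·489 = 660 + 36 + 74 + 3690 + 978 = 5438
Weight total: 6 + 1 + 2 + 5 + 2 = 16
WMA = 5438 / 16 = 339.875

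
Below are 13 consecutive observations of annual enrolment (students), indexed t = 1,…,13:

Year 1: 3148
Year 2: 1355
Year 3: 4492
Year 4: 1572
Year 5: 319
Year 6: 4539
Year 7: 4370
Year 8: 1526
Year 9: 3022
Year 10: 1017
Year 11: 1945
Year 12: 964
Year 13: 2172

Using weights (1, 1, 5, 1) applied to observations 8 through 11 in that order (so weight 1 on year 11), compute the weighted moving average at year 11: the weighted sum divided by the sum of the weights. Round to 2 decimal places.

Weighted sum: 1·1526 + 1·3022 + 5·1017 + 1·1945 = 1526 + 3022 + 5085 + 1945 = 11578
Weight total: 1 + 1 + 5 + 1 = 8
WMA = 11578 / 8 = 1447.25

1447.25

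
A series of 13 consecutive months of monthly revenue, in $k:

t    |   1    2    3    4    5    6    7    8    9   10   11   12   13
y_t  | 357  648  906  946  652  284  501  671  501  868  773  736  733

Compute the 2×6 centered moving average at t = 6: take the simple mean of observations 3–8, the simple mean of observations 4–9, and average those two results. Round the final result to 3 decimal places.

Sum over 3–8: 906 + 946 + 652 + 284 + 501 + 671 = 3960
Sum over 4–9: 946 + 652 + 284 + 501 + 671 + 501 = 3555
CMA at t=6 = (3960 + 3555) / (2·6) = 7515 / 12 = 626.250

626.250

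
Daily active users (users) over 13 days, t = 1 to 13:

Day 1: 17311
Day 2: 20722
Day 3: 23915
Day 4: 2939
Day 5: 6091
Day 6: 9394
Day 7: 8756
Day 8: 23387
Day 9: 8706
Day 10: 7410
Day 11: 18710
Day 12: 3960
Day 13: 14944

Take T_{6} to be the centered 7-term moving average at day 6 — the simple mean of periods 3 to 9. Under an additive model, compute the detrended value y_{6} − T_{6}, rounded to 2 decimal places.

Trend T_6 = (23915 + 2939 + 6091 + 9394 + 8756 + 23387 + 8706) / 7 = 83188/7 = 11884.0000
Detrended value: 9394 − 11884.0000 = -2490.00

-2490.00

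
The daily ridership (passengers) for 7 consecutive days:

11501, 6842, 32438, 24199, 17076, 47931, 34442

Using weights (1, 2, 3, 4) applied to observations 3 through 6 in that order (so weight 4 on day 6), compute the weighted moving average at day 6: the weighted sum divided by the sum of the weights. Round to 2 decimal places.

Weighted sum: 1·32438 + 2·24199 + 3·17076 + 4·47931 = 32438 + 48398 + 51228 + 191724 = 323788
Weight total: 1 + 2 + 3 + 4 = 10
WMA = 323788 / 10 = 32378.80

32378.80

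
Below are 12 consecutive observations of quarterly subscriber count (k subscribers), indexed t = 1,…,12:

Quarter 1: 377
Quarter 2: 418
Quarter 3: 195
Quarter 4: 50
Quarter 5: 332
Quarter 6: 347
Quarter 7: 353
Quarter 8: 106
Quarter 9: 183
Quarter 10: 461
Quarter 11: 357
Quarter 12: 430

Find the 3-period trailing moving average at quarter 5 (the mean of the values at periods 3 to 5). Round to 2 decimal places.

Sum of periods 3–5: 195 + 50 + 332 = 577
Divide by 3: 577 / 3 = 192.33

192.33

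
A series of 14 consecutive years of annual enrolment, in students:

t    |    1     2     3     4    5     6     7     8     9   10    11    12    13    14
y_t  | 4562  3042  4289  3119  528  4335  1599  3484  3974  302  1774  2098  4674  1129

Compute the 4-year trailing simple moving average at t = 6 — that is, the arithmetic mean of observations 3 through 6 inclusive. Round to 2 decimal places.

Sum of periods 3–6: 4289 + 3119 + 528 + 4335 = 12271
Divide by 4: 12271 / 4 = 3067.75

3067.75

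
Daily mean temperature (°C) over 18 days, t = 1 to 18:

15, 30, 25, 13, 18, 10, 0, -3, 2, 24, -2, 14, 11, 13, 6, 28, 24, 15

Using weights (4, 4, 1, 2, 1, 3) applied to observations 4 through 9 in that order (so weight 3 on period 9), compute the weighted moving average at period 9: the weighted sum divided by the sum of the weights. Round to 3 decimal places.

9.133

Weighted sum: 4·13 + 4·18 + 1·10 + 2·0 + 1·-3 + 3·2 = 52 + 72 + 10 + 0 + -3 + 6 = 137
Weight total: 4 + 4 + 1 + 2 + 1 + 3 = 15
WMA = 137 / 15 = 9.133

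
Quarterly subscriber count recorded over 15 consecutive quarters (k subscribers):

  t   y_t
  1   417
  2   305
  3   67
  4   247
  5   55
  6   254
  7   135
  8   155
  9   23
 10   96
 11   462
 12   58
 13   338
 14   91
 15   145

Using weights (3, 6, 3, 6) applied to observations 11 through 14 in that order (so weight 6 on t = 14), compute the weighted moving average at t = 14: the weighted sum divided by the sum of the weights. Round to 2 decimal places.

Weighted sum: 3·462 + 6·58 + 3·338 + 6·91 = 1386 + 348 + 1014 + 546 = 3294
Weight total: 3 + 6 + 3 + 6 = 18
WMA = 3294 / 18 = 183.00

183.00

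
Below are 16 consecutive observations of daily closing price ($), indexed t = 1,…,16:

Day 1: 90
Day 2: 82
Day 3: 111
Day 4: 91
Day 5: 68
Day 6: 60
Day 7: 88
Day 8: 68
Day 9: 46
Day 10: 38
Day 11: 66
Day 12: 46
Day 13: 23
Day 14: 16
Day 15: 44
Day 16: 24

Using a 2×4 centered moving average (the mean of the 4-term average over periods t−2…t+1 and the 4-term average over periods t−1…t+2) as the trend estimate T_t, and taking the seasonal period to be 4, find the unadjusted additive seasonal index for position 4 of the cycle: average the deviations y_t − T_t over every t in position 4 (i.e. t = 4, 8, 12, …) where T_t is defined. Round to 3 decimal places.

Season position 4 occurs at t = 4, 8, 12 (where T_t is defined).
t=4: T_4 = 85.25000; y_4 − T_4 = 91 − 85.25000 = 5.75000
t=8: T_8 = 62.75000; y_8 − T_8 = 68 − 62.75000 = 5.25000
t=12: T_12 = 40.50000; y_12 − T_12 = 46 − 40.50000 = 5.50000
Mean deviation: (5.75000 + 5.25000 + 5.50000) / 3 = 5.500

5.500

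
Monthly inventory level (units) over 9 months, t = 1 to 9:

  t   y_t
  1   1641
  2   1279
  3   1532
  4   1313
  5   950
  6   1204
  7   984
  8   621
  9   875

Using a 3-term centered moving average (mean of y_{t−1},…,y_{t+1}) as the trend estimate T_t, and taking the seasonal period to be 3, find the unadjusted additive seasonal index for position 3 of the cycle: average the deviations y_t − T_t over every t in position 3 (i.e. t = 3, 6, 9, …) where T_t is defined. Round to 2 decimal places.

Season position 3 occurs at t = 3, 6 (where T_t is defined).
t=3: T_3 = 1374.6667; y_3 − T_3 = 1532 − 1374.6667 = 157.3333
t=6: T_6 = 1046.0000; y_6 − T_6 = 1204 − 1046.0000 = 158.0000
Mean deviation: (157.3333 + 158.0000) / 2 = 157.67

157.67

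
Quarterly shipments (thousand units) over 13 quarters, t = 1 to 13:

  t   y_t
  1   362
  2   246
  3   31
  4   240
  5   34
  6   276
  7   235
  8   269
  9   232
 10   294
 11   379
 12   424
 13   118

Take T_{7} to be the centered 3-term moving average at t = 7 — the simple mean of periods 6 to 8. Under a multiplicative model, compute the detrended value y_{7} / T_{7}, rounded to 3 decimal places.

0.904

Trend T_7 = (276 + 235 + 269) / 3 = 780/3 = 260.00000
Ratio to trend: 235 / 260.00000 = 0.904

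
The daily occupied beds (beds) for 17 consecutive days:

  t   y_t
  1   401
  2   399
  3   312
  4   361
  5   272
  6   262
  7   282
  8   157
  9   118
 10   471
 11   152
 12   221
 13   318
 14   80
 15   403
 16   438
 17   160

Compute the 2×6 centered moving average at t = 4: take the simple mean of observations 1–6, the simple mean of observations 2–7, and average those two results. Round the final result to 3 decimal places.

324.583

Sum over 1–6: 401 + 399 + 312 + 361 + 272 + 262 = 2007
Sum over 2–7: 399 + 312 + 361 + 272 + 262 + 282 = 1888
CMA at t=4 = (2007 + 1888) / (2·6) = 3895 / 12 = 324.583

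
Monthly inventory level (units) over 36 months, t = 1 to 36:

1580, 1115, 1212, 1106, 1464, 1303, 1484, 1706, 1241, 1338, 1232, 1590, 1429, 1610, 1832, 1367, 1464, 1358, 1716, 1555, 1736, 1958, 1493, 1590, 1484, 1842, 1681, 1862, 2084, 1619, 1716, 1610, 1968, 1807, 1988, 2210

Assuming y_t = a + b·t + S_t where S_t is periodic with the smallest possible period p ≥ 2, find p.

First differences y_{t+1} − y_t: -465, 97, -106, 358, -161, 181, 222, -465, 97, -106, 358, -161, 181, 222, -465, 97, …
The difference pattern repeats every 7 terms and not for any smaller step, so p = 7.

7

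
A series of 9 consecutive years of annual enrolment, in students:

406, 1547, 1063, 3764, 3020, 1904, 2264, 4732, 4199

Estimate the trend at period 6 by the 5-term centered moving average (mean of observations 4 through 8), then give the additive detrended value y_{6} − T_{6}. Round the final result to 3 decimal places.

Trend T_6 = (3764 + 3020 + 1904 + 2264 + 4732) / 5 = 15684/5 = 3136.80000
Detrended value: 1904 − 3136.80000 = -1232.800

-1232.800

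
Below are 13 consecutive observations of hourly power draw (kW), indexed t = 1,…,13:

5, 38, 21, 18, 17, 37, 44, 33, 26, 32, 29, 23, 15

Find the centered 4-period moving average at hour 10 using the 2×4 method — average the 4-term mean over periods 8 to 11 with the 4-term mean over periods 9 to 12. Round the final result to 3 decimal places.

Sum over 8–11: 33 + 26 + 32 + 29 = 120
Sum over 9–12: 26 + 32 + 29 + 23 = 110
CMA at t=10 = (120 + 110) / (2·4) = 230 / 8 = 28.750

28.750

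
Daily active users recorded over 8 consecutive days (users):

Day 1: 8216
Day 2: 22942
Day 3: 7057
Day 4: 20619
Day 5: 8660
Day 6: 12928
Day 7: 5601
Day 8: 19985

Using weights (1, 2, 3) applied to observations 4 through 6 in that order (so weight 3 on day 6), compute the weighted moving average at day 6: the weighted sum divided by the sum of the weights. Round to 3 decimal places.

12787.167

Weighted sum: 1·20619 + 2·8660 + 3·12928 = 20619 + 17320 + 38784 = 76723
Weight total: 1 + 2 + 3 = 6
WMA = 76723 / 6 = 12787.167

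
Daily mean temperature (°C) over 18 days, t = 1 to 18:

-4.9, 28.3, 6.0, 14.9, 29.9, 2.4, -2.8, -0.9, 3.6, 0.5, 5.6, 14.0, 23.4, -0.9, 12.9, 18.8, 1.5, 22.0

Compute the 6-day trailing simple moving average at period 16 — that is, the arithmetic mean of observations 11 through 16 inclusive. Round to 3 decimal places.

Sum of periods 11–16: 5.6 + 14.0 + 23.4 + (-0.9) + 12.9 + 18.8 = 73.8
Divide by 6: 73.8 / 6 = 12.300

12.300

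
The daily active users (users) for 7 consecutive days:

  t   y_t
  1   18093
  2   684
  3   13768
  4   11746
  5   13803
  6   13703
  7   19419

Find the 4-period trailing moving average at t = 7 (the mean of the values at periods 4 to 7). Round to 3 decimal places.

14667.750

Sum of periods 4–7: 11746 + 13803 + 13703 + 19419 = 58671
Divide by 4: 58671 / 4 = 14667.750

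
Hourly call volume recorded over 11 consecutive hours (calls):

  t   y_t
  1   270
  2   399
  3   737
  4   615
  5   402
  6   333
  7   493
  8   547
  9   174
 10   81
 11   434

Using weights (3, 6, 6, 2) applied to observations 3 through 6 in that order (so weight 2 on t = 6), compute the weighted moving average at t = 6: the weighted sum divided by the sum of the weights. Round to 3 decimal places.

Weighted sum: 3·737 + 6·615 + 6·402 + 2·333 = 2211 + 3690 + 2412 + 666 = 8979
Weight total: 3 + 6 + 6 + 2 = 17
WMA = 8979 / 17 = 528.176

528.176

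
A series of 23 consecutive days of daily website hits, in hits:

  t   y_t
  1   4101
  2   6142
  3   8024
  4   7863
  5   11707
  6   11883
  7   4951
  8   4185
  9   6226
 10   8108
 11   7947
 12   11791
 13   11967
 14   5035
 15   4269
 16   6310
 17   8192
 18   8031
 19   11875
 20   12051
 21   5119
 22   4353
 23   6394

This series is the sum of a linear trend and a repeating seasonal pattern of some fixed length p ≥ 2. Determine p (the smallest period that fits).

7

First differences y_{t+1} − y_t: 2041, 1882, -161, 3844, 176, -6932, -766, 2041, 1882, -161, 3844, 176, -6932, -766, 2041, 1882, …
The difference pattern repeats every 7 terms and not for any smaller step, so p = 7.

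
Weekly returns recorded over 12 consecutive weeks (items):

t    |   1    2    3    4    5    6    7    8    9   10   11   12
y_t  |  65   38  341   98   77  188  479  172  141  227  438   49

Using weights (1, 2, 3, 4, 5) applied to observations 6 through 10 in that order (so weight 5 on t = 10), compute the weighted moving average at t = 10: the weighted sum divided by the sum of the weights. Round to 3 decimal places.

Weighted sum: 1·188 + 2·479 + 3·172 + 4·141 + 5·227 = 188 + 958 + 516 + 564 + 1135 = 3361
Weight total: 1 + 2 + 3 + 4 + 5 = 15
WMA = 3361 / 15 = 224.067

224.067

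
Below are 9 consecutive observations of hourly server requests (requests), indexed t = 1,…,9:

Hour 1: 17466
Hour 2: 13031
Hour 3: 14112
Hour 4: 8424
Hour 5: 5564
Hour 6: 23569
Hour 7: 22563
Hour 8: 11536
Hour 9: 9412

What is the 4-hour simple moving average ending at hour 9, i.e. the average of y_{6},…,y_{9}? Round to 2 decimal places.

Sum of periods 6–9: 23569 + 22563 + 11536 + 9412 = 67080
Divide by 4: 67080 / 4 = 16770.00

16770.00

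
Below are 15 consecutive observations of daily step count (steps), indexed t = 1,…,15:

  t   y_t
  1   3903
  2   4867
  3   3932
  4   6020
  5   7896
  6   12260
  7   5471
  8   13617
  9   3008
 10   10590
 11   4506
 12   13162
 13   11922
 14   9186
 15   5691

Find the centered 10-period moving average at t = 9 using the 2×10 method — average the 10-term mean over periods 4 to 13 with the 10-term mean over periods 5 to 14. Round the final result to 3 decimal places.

9003.500

Sum over 4–13: 6020 + 7896 + 12260 + 5471 + 13617 + 3008 + 10590 + 4506 + 13162 + 11922 = 88452
Sum over 5–14: 7896 + 12260 + 5471 + 13617 + 3008 + 10590 + 4506 + 13162 + 11922 + 9186 = 91618
CMA at t=9 = (88452 + 91618) / (2·10) = 180070 / 20 = 9003.500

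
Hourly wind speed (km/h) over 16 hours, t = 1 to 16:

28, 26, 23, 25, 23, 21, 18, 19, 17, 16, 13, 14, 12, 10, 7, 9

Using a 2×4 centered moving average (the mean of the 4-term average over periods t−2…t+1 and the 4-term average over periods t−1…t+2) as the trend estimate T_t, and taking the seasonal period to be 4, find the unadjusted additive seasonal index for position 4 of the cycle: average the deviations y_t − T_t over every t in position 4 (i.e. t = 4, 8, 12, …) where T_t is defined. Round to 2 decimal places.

1.08

Season position 4 occurs at t = 4, 8, 12 (where T_t is defined).
t=4: T_4 = 23.6250; y_4 − T_4 = 25 − 23.6250 = 1.3750
t=8: T_8 = 18.1250; y_8 − T_8 = 19 − 18.1250 = 0.8750
t=12: T_12 = 13.0000; y_12 − T_12 = 14 − 13.0000 = 1.0000
Mean deviation: (1.3750 + 0.8750 + 1.0000) / 3 = 1.08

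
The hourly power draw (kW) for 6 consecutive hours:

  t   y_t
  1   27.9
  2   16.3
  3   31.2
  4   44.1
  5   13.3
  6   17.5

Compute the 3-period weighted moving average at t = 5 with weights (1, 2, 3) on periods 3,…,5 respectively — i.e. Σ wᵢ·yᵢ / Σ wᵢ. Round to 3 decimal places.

Weighted sum: 1·31.2 + 2·44.1 + 3·13.3 = 31.2 + 88.2 + 39.9 = 159.3
Weight total: 1 + 2 + 3 = 6
WMA = 159.3 / 6 = 26.550

26.550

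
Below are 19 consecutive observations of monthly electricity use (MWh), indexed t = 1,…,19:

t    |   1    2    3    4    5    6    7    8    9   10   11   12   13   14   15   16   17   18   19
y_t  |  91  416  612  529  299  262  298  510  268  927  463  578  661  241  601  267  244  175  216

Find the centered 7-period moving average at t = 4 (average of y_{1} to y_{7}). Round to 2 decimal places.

Sum of periods 1–7: 91 + 416 + 612 + 529 + 299 + 262 + 298 = 2507
Divide by 7: 2507 / 7 = 358.14

358.14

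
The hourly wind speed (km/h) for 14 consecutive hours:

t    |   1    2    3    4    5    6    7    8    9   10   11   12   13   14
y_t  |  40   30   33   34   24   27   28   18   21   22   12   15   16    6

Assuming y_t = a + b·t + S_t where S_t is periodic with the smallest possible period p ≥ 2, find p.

First differences y_{t+1} − y_t: -10, 3, 1, -10, 3, 1, -10, 3, …
The difference pattern repeats every 3 terms and not for any smaller step, so p = 3.

3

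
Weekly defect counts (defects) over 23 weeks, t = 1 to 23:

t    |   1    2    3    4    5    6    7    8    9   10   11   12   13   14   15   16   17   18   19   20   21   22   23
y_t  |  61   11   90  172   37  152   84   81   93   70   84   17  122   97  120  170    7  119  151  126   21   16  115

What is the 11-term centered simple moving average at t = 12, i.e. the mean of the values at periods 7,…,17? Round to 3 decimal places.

Sum of periods 7–17: 84 + 81 + 93 + 70 + 84 + 17 + 122 + 97 + 120 + 170 + 7 = 945
Divide by 11: 945 / 11 = 85.909

85.909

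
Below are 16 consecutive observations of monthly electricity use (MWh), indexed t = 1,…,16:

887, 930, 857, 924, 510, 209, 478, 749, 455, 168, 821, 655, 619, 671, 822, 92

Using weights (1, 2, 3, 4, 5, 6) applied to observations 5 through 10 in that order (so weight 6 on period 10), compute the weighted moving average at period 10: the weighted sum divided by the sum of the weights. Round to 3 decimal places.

Weighted sum: 1·510 + 2·209 + 3·478 + 4·749 + 5·455 + 6·168 = 510 + 418 + 1434 + 2996 + 2275 + 1008 = 8641
Weight total: 1 + 2 + 3 + 4 + 5 + 6 = 21
WMA = 8641 / 21 = 411.476

411.476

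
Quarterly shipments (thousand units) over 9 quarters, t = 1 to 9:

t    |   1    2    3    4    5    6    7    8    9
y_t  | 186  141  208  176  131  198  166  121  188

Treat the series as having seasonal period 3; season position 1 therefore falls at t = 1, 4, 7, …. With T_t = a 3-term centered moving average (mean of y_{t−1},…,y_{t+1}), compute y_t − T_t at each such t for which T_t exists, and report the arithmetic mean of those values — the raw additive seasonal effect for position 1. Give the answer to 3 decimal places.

4.333

Season position 1 occurs at t = 4, 7 (where T_t is defined).
t=4: T_4 = 171.66667; y_4 − T_4 = 176 − 171.66667 = 4.33333
t=7: T_7 = 161.66667; y_7 − T_7 = 166 − 161.66667 = 4.33333
Mean deviation: (4.33333 + 4.33333) / 2 = 4.333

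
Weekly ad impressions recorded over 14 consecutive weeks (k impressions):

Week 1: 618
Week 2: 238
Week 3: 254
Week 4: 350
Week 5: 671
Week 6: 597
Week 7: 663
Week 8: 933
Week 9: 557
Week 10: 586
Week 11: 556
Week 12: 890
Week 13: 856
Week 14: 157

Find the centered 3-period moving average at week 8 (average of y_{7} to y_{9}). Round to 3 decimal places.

717.667

Sum of periods 7–9: 663 + 933 + 557 = 2153
Divide by 3: 2153 / 3 = 717.667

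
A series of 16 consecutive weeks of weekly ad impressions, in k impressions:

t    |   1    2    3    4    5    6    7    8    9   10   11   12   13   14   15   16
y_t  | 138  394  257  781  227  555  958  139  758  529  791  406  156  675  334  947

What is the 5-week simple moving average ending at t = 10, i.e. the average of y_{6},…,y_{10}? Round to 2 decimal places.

587.80

Sum of periods 6–10: 555 + 958 + 139 + 758 + 529 = 2939
Divide by 5: 2939 / 5 = 587.80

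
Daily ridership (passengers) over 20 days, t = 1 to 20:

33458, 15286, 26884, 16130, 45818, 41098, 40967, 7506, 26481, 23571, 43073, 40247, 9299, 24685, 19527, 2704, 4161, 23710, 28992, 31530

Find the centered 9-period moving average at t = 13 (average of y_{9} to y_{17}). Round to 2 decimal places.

21527.56

Sum of periods 9–17: 26481 + 23571 + 43073 + 40247 + 9299 + 24685 + 19527 + 2704 + 4161 = 193748
Divide by 9: 193748 / 9 = 21527.56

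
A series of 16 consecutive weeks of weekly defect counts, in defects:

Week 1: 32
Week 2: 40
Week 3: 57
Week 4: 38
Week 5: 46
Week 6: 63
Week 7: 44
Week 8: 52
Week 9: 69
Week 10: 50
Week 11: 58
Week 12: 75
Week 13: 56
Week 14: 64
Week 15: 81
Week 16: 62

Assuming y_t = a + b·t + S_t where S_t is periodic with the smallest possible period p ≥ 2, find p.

3

First differences y_{t+1} − y_t: 8, 17, -19, 8, 17, -19, 8, 17, …
The difference pattern repeats every 3 terms and not for any smaller step, so p = 3.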